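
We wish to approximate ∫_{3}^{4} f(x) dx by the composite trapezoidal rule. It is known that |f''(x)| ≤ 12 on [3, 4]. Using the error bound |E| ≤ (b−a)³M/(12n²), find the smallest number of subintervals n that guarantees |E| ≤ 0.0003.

Need 12/(12n²) ≤ 0.0003.
n² ≥ 12/(12·0.0003) = 3333.33 ⇒ n ≥ 57.7350, so the smallest n is 58.

58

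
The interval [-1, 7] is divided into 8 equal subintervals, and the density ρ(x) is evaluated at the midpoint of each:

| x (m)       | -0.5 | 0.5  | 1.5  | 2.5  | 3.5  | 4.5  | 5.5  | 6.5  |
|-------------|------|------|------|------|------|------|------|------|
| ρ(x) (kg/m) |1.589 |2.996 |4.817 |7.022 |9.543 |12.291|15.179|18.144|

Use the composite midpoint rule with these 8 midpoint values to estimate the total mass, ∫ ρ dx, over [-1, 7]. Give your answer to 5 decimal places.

h = 1, n = 8.
h·[y(m₁) + y(m₂) + y(m₃) + y(m₄) + y(m₅) + y(m₆) + y(m₇) + y(m₈)] = 1·(71.581) = 71.58100.

71.58100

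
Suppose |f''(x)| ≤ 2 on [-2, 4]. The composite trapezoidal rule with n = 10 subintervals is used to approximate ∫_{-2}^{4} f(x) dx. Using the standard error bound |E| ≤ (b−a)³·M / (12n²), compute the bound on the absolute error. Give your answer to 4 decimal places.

|E| ≤ (6)³·2 / (12·10²) = 432/1200 = 0.3600.

0.3600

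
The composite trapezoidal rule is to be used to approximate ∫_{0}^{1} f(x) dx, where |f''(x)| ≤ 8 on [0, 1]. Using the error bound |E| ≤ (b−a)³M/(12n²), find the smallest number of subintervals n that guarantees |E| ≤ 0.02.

Need 8/(12n²) ≤ 0.02.
n² ≥ 8/(12·0.02) = 33.3333 ⇒ n ≥ 5.7735, so the smallest n is 6.

6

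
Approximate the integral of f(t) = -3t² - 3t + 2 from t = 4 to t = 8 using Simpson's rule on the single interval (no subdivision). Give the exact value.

-512

S = (b−a)/6 · [f(4) + 4f(6) + f(8)] = 0.666667·[(-58) + 4·(-124) + (-214)] = -512.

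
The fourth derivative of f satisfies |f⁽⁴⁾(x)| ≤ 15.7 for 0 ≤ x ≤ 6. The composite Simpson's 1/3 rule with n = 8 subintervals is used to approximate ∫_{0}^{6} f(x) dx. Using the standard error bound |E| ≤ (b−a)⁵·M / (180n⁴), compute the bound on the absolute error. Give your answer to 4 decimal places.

0.1656

|E| ≤ (6)⁵·15.7 / (180·8⁴) = 122083.2/737280 = 0.1656.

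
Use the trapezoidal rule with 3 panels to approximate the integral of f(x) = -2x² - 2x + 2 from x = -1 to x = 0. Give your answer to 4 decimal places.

h = (0 − (-1))/3 = 0.333333.
Nodes x₀,…,x₃ = -1, -0.666667, -0.333333, 0.
f(x) = -2x² - 2x + 2: f₀=2, f₁=2.444444, f₂=2.444444, f₃=2.
(h/2)·[f₀ + 2f₁ + 2f₂ + f₃] = 0.166667·(13.777778) = 2.2963.

2.2963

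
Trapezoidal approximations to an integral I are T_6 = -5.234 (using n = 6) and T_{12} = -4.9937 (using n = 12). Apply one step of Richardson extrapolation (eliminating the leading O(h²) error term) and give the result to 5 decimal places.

R = (4·T_{12} − T_6) / 3 = (4·(-4.9937) − (-5.234))/3 = (-14.7408)/3 = -4.91360.

-4.91360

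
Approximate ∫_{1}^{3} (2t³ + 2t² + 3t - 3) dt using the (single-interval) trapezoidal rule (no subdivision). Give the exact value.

82

T = (b−a)/2 · [f(1) + f(3)] = 1·[4 + 78] = 82.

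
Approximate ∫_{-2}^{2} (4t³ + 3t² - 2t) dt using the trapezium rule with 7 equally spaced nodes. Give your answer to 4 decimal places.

16.8889

h = (2 − (-2))/6 = 0.666667.
Nodes t₀,…,t₆ = -2, -1.333333, -0.666667, 0, 0.666667, 1.333333, 2.
f(t) = 4t³ + 3t² - 2t: f₀=-16, f₁=-1.481481, f₂=1.481481, f₃=0, f₄=1.185185, f₅=12.148148, f₆=40.
(h/2)·[f₀ + 2f₁ + 2f₂ + 2f₃ + 2f₄ + 2f₅ + f₆] = 0.333333·(50.666667) = 16.8889.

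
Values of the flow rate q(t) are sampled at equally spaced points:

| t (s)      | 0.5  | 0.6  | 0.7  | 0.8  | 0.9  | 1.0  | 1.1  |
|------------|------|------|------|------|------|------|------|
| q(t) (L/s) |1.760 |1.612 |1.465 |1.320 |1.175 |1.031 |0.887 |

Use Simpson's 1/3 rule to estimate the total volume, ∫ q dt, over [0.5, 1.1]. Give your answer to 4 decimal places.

h = 0.1, n = 6.
(h/3)·[y₀ + 4y₁ + 2y₂ + 4y₃ + 2y₄ + 4y₅ + y₆] = 0.033333·(23.779) = 0.7926.

0.7926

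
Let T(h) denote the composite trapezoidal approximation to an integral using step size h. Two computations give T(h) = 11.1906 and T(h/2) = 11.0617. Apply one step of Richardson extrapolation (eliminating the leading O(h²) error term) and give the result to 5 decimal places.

R = (4·T(h/2) − T(h)) / 3 = (4·11.0617 − 11.1906)/3 = (33.0562)/3 = 11.01873.

11.01873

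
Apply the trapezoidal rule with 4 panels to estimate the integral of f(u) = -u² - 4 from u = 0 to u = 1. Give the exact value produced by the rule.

-4.34375

h = (1 − 0)/4 = 0.25.
Nodes u₀,…,u₄ = 0, 0.25, 0.5, 0.75, 1.
f(u) = -u² - 4: f₀=-4, f₁=-4.0625, f₂=-4.25, f₃=-4.5625, f₄=-5.
(h/2)·[f₀ + 2f₁ + 2f₂ + 2f₃ + f₄] = 0.125·(-34.75) = -4.34375.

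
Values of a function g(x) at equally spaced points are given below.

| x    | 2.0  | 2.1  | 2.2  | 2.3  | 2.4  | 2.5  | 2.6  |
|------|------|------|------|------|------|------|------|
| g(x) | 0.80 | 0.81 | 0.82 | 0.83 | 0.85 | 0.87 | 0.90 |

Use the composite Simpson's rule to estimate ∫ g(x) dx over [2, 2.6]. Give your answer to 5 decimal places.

h = 0.1, n = 6.
(h/3)·[y₀ + 4y₁ + 2y₂ + 4y₃ + 2y₄ + 4y₅ + y₆] = 0.033333·(15.08) = 0.50267.

0.50267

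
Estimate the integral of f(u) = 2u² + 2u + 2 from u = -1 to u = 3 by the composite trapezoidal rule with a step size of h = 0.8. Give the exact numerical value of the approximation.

35.52

h = (3 − (-1))/5 = 0.8.
Nodes u₀,…,u₅ = -1, -0.2, 0.6, 1.4, 2.2, 3.
f(u) = 2u² + 2u + 2: f₀=2, f₁=1.68, f₂=3.92, f₃=8.72, f₄=16.08, f₅=26.
(h/2)·[f₀ + 2f₁ + 2f₂ + 2f₃ + 2f₄ + f₅] = 0.4·(88.8) = 35.52.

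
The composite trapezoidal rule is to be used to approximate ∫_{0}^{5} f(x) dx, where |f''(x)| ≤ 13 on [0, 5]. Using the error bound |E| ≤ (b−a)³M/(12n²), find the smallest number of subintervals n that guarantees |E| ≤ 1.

Need 1625/(12n²) ≤ 1.
n² ≥ 1625/(12·1) = 135.417 ⇒ n ≥ 11.6369, so the smallest n is 12.

12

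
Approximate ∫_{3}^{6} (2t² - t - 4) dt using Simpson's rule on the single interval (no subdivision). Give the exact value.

S = (b−a)/6 · [f(3) + 4f(4.5) + f(6)] = 0.5·[11 + 4·32 + 62] = 100.5.

100.5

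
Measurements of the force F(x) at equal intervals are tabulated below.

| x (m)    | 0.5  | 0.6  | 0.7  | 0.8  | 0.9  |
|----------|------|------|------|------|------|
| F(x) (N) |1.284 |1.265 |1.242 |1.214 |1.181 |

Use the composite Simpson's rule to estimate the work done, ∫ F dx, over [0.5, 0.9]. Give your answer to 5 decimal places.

h = 0.1, n = 4.
(h/3)·[y₀ + 4y₁ + 2y₂ + 4y₃ + y₄] = 0.033333·(14.865) = 0.49550.

0.49550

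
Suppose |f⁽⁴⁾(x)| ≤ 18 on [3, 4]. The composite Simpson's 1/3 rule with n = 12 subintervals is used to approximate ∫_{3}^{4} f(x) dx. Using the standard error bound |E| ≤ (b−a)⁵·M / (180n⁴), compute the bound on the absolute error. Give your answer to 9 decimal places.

|E| ≤ (1)⁵·18 / (180·12⁴) = 18/3732480 = 0.000004823.

0.000004823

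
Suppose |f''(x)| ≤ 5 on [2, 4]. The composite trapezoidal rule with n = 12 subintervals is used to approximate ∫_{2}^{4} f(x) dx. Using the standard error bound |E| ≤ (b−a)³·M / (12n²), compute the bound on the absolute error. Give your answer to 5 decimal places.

0.02315

|E| ≤ (2)³·5 / (12·12²) = 40/1728 = 0.02315.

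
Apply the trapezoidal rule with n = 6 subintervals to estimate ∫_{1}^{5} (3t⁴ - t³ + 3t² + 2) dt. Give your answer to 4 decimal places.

1903.6543

h = (5 − 1)/6 = 0.666667.
Nodes t₀,…,t₆ = 1, 1.666667, 2.333333, 3, 3.666667, 4.333333, 5.
f(t) = 3t⁴ - t³ + 3t² + 2: f₀=7, f₁=28.851852, f₂=94.555556, f₃=245, f₄=535.296296, f₅=1034.777778, f₆=1827.
(h/2)·[f₀ + 2f₁ + 2f₂ + 2f₃ + 2f₄ + 2f₅ + f₆] = 0.333333·(5710.962963) = 1903.6543.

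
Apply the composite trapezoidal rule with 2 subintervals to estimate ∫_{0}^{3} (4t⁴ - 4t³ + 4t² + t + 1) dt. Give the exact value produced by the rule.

220.125

h = (3 − 0)/2 = 1.5.
Nodes t₀,…,t₂ = 0, 1.5, 3.
f(t) = 4t⁴ - 4t³ + 4t² + t + 1: f₀=1, f₁=18.25, f₂=256.
(h/2)·[f₀ + 2f₁ + f₂] = 0.75·(293.5) = 220.125.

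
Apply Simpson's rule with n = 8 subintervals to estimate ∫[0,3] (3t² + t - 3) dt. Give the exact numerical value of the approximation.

22.5

h = (3 − 0)/8 = 0.375.
Nodes t₀,…,t₈ = 0, 0.375, 0.75, 1.125, 1.5, 1.875, 2.25, 2.625, 3.
f(t) = 3t² + t - 3: f₀=-3, f₁=-2.203125, f₂=-0.5625, f₃=1.921875, f₄=5.25, f₅=9.421875, f₆=14.4375, f₇=20.296875, f₈=27.
(h/3)·[f₀ + 4f₁ + 2f₂ + 4f₃ + 2f₄ + 4f₅ + 2f₆ + 4f₇ + f₈] = 0.125·(180) = 22.5.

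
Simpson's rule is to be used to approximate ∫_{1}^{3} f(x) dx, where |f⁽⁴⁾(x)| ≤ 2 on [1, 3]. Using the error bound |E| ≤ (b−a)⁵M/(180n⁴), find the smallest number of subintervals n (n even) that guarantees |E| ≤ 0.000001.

Need 64/(180n⁴) ≤ 0.000001.
n⁴ ≥ 64/(180·0.000001) = 355556 ⇒ n ≥ 24.4189, so the smallest even n is 26. (n must be even for Simpson's rule.)

26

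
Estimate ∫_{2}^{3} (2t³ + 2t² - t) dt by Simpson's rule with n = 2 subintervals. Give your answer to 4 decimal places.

42.6667

h = (3 − 2)/2 = 0.5.
Nodes t₀,…,t₂ = 2, 2.5, 3.
f(t) = 2t³ + 2t² - t: f₀=22, f₁=41.25, f₂=69.
(h/3)·[f₀ + 4f₁ + f₂] = 0.166667·(256) = 42.6667.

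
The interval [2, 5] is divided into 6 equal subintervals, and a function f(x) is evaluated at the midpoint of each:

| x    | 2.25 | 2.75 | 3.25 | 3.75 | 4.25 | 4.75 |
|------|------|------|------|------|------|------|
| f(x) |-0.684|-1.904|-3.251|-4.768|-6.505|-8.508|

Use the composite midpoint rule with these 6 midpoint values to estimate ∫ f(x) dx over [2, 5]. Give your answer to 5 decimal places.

-12.81000

h = 0.5, n = 6.
h·[y(m₁) + y(m₂) + y(m₃) + y(m₄) + y(m₅) + y(m₆)] = 0.5·(-25.620) = -12.81000.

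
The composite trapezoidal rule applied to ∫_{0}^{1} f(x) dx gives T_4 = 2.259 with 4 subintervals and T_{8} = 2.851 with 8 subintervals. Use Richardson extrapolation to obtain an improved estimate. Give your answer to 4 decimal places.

R = (4·T_{8} − T_4) / 3 = (4·2.851 − 2.259)/3 = (9.145)/3 = 3.0483.

3.0483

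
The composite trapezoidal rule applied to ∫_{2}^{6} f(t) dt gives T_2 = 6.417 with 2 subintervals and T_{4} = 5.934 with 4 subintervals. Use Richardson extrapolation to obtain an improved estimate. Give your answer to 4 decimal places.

R = (4·T_{4} − T_2) / 3 = (4·5.934 − 6.417)/3 = (17.319)/3 = 5.7730.

5.7730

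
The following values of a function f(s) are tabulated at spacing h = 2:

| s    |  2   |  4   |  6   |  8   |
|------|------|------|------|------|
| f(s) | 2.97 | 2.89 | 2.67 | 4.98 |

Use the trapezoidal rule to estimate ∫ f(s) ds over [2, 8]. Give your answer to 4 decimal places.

19.0700

h = 2, n = 3.
(h/2)·[y₀ + 2y₁ + 2y₂ + y₃] = 1·(19.07) = 19.0700.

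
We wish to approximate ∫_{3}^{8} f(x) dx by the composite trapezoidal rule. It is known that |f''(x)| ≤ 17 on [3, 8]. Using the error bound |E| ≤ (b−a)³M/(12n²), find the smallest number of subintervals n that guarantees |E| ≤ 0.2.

30

Need 2125/(12n²) ≤ 0.2.
n² ≥ 2125/(12·0.2) = 885.417 ⇒ n ≥ 29.7560, so the smallest n is 30.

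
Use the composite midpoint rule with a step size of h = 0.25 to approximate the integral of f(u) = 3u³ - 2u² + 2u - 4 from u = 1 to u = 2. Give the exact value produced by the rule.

h = (2 − 1)/4 = 0.25.
Midpoints m₁,…,m₄ = 1.125, 1.375, 1.625, 1.875.
f(m₁)=-0.009765625, f(m₂)=2.767578125, f(m₃)=6.841796875, f(m₄)=12.494140625.
h·[f(m₁) + f(m₂) + f(m₃) + f(m₄)] = 0.25·(22.09375) = 5.5234375.

5.5234375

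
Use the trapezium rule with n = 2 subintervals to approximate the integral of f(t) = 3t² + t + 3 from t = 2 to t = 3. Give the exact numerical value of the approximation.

h = (3 − 2)/2 = 0.5.
Nodes t₀,…,t₂ = 2, 2.5, 3.
f(t) = 3t² + t + 3: f₀=17, f₁=24.25, f₂=33.
(h/2)·[f₀ + 2f₁ + f₂] = 0.25·(98.5) = 24.625.

24.625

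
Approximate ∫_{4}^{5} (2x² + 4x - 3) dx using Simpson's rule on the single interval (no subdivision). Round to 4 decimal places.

55.6667

S = (b−a)/6 · [f(4) + 4f(4.5) + f(5)] = 0.166667·[45 + 4·55.5 + 67] = 55.6667.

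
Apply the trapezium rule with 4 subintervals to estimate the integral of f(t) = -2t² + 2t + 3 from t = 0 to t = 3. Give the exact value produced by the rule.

-0.5625

h = (3 − 0)/4 = 0.75.
Nodes t₀,…,t₄ = 0, 0.75, 1.5, 2.25, 3.
f(t) = -2t² + 2t + 3: f₀=3, f₁=3.375, f₂=1.5, f₃=-2.625, f₄=-9.
(h/2)·[f₀ + 2f₁ + 2f₂ + 2f₃ + f₄] = 0.375·(-1.5) = -0.5625.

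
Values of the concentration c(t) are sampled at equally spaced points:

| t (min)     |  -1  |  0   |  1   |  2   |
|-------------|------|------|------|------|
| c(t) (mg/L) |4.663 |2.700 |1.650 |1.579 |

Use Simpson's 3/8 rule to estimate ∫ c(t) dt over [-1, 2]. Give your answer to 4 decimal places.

h = 1, n = 3.
(3h/8)·[y₀ + 3y₁ + 3y₂ + y₃] = 0.375·(19.292) = 7.2345.

7.2345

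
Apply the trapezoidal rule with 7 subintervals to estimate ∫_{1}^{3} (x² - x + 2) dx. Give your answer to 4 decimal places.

h = (3 − 1)/7 = 0.285714.
Nodes x₀,…,x₇ = 1, 1.285714, 1.571429, 1.857143, 2.142857, 2.428571, 2.714286, 3.
f(x) = x² - x + 2: f₀=2, f₁=2.367347, f₂=2.897959, f₃=3.591837, f₄=4.448980, f₅=5.469388, f₆=6.653061, f₇=8.
(h/2)·[f₀ + 2f₁ + 2f₂ + 2f₃ + 2f₄ + 2f₅ + 2f₆ + f₇] = 0.142857·(60.857143) = 8.6939.

8.6939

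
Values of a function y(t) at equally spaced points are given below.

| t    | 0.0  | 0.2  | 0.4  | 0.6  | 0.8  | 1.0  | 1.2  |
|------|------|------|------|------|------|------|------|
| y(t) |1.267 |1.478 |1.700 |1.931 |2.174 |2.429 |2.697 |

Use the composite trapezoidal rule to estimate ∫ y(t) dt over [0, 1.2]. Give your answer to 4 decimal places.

h = 0.2, n = 6.
(h/2)·[y₀ + 2y₁ + 2y₂ + 2y₃ + 2y₄ + 2y₅ + y₆] = 0.1·(23.388) = 2.3388.

2.3388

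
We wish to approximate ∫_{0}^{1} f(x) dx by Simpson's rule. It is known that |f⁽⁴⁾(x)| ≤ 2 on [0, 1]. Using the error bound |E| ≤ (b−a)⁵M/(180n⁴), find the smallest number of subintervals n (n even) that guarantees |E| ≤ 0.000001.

Need 2/(180n⁴) ≤ 0.000001.
n⁴ ≥ 2/(180·0.000001) = 11111.1 ⇒ n ≥ 10.2669, so the smallest even n is 12. (n must be even for Simpson's rule.)

12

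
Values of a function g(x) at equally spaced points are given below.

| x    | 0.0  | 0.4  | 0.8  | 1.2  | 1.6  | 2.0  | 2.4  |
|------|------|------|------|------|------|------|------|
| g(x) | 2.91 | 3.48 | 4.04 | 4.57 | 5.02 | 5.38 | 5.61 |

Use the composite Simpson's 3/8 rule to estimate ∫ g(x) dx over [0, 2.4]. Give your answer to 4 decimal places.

10.7130

h = 0.4, n = 6.
(3h/8)·[y₀ + 3y₁ + 3y₂ + 2y₃ + 3y₄ + 3y₅ + y₆] = 0.15·(71.42) = 10.7130.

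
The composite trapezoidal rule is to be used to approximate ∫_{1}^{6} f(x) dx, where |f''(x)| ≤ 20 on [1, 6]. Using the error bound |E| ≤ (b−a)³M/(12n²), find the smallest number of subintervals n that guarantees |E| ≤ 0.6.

Need 2500/(12n²) ≤ 0.6.
n² ≥ 2500/(12·0.6) = 347.222 ⇒ n ≥ 18.6339, so the smallest n is 19.

19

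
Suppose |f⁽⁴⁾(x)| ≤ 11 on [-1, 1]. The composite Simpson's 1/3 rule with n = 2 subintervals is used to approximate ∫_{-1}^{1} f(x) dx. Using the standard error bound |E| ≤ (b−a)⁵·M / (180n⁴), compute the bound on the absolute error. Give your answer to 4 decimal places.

|E| ≤ (2)⁵·11 / (180·2⁴) = 352/2880 = 0.1222.

0.1222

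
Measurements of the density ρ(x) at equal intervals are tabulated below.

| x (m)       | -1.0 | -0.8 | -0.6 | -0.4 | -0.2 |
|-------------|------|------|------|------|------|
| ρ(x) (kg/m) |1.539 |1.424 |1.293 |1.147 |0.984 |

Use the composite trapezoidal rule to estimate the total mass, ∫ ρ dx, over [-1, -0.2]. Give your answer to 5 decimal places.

1.02510

h = 0.2, n = 4.
(h/2)·[y₀ + 2y₁ + 2y₂ + 2y₃ + y₄] = 0.1·(10.251) = 1.02510.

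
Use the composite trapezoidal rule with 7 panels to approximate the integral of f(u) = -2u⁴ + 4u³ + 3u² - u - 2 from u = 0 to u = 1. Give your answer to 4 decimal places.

-0.8830

h = (1 − 0)/7 = 0.142857.
Nodes u₀,…,u₇ = 0, 0.142857, 0.285714, 0.428571, 0.571429, 0.714286, 0.857143, 1.
f(u) = -2u⁴ + 4u³ + 3u² - u - 2: f₀=-2, f₁=-2.070804, f₂=-1.960850, f₃=-1.630154, f₄=-1.058726, f₅=-0.246564, f₆=0.786339, f₇=2.
(h/2)·[f₀ + 2f₁ + 2f₂ + 2f₃ + 2f₄ + 2f₅ + 2f₆ + f₇] = 0.071429·(-12.361516) = -0.8830.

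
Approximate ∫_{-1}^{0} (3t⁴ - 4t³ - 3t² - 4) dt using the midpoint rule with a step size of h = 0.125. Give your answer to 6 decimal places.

h = (0 − (-1))/8 = 0.125.
Midpoints m₁,…,m₈ = -0.9375, -0.8125, -0.6875, -0.5625, -0.4375, -0.3125, -0.1875, -0.0625.
f(m₁)=-1.0233917236328125, f(m₂)=-2.5275421142578125, f(m₃)=-3.4479522705078125, f(m₄)=-3.9369659423828125, f(m₅)=-4.1293487548828125, f(m₆)=-4.1422882080078125, f(m₇)=-4.0753936767578125, f(m₈)=-4.0106964111328125.
h·[f(m₁) + f(m₂) + f(m₃) + f(m₄) + f(m₅) + f(m₆) + f(m₇) + f(m₈)] = 0.125·(-27.2935791015625) = -3.411697.

-3.411697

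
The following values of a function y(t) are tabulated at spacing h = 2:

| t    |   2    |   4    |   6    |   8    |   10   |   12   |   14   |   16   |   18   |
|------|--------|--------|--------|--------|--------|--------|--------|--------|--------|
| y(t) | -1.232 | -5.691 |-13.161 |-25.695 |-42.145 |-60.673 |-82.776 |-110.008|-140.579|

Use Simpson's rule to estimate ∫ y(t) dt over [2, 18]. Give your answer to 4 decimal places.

h = 2, n = 8.
(h/3)·[y₀ + 4y₁ + 2y₂ + 4y₃ + 2y₄ + 4y₅ + 2y₆ + 4y₇ + y₈] = 0.666667·(-1226.243) = -817.4953.

-817.4953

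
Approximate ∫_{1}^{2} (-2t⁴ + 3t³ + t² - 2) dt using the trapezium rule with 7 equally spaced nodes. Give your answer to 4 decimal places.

h = (2 − 1)/6 = 0.166667.
Nodes t₀,…,t₆ = 1, 1.166667, 1.333333, 1.5, 1.666667, 1.833333, 2.
f(t) = -2t⁴ + 3t³ + t² - 2: f₀=0, f₁=0.419753, f₂=0.567901, f₃=0.25, f₄=-0.765432, f₅=-2.746914, f₆=-6.
(h/2)·[f₀ + 2f₁ + 2f₂ + 2f₃ + 2f₄ + 2f₅ + f₆] = 0.083333·(-10.549383) = -0.8791.

-0.8791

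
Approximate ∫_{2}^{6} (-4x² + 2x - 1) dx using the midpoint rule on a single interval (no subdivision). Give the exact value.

-228

M = (b−a)·f(4) = 4·(-57) = -228.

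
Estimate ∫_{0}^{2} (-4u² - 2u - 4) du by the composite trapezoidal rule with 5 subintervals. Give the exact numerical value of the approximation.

-22.88

h = (2 − 0)/5 = 0.4.
Nodes u₀,…,u₅ = 0, 0.4, 0.8, 1.2, 1.6, 2.
f(u) = -4u² - 2u - 4: f₀=-4, f₁=-5.44, f₂=-8.16, f₃=-12.16, f₄=-17.44, f₅=-24.
(h/2)·[f₀ + 2f₁ + 2f₂ + 2f₃ + 2f₄ + f₅] = 0.2·(-114.4) = -22.88.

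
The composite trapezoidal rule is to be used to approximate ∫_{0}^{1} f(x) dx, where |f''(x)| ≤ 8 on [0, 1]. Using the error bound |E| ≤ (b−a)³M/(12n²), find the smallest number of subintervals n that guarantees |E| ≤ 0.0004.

41

Need 8/(12n²) ≤ 0.0004.
n² ≥ 8/(12·0.0004) = 1666.67 ⇒ n ≥ 40.8248, so the smallest n is 41.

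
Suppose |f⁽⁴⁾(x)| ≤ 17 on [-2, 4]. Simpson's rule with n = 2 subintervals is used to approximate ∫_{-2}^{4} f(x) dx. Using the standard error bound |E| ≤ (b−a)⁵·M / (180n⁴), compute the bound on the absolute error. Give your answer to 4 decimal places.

|E| ≤ (6)⁵·17 / (180·2⁴) = 132192/2880 = 45.9000.

45.9000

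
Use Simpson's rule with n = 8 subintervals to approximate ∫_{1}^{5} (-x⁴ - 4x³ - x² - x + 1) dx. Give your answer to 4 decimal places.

-1298.1667

h = (5 − 1)/8 = 0.5.
Nodes x₀,…,x₈ = 1, 1.5, 2, 2.5, 3, 3.5, 4, 4.5, 5.
f(x) = -x⁴ - 4x³ - x² - x + 1: f₀=-6, f₁=-21.3125, f₂=-53, f₃=-109.3125, f₄=-200, f₅=-336.3125, f₆=-531, f₇=-798.3125, f₈=-1154.
(h/3)·[f₀ + 4f₁ + 2f₂ + 4f₃ + 2f₄ + 4f₅ + 2f₆ + 4f₇ + f₈] = 0.166667·(-7789) = -1298.1667.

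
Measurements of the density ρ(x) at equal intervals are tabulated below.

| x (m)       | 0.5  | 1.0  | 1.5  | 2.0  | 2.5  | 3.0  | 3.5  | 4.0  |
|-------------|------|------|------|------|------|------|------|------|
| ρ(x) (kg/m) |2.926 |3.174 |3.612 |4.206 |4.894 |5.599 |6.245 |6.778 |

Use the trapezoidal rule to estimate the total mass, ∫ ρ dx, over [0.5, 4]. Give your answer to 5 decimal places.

16.29100

h = 0.5, n = 7.
(h/2)·[y₀ + 2y₁ + 2y₂ + 2y₃ + 2y₄ + 2y₅ + 2y₆ + y₇] = 0.25·(65.164) = 16.29100.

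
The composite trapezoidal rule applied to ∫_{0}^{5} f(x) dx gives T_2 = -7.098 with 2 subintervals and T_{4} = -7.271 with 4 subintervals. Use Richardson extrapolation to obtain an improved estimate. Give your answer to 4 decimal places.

R = (4·T_{4} − T_2) / 3 = (4·(-7.271) − (-7.098))/3 = (-21.986)/3 = -7.3287.

-7.3287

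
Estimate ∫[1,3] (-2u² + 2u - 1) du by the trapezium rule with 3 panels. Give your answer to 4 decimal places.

-11.6296

h = (3 − 1)/3 = 0.666667.
Nodes u₀,…,u₃ = 1, 1.666667, 2.333333, 3.
f(u) = -2u² + 2u - 1: f₀=-1, f₁=-3.222222, f₂=-7.222222, f₃=-13.
(h/2)·[f₀ + 2f₁ + 2f₂ + f₃] = 0.333333·(-34.888889) = -11.6296.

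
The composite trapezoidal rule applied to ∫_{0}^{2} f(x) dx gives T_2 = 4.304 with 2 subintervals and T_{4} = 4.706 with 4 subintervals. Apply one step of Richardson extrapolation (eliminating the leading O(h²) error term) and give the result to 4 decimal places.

R = (4·T_{4} − T_2) / 3 = (4·4.706 − 4.304)/3 = (14.520)/3 = 4.8400.

4.8400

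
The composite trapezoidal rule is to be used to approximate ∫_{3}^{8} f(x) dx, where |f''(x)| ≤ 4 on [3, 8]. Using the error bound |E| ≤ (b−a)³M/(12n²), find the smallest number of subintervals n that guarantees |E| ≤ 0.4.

Need 500/(12n²) ≤ 0.4.
n² ≥ 500/(12·0.4) = 104.167 ⇒ n ≥ 10.2062, so the smallest n is 11.

11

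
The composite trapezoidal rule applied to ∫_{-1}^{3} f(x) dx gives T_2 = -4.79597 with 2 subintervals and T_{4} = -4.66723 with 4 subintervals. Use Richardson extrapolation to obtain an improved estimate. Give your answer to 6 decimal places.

-4.624317

R = (4·T_{4} − T_2) / 3 = (4·(-4.66723) − (-4.79597))/3 = (-13.87295)/3 = -4.624317.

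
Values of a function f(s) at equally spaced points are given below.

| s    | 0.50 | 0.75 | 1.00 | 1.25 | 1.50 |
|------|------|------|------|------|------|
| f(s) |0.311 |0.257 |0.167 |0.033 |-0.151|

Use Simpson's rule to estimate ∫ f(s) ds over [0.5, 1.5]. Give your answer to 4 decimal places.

0.1378

h = 0.25, n = 4.
(h/3)·[y₀ + 4y₁ + 2y₂ + 4y₃ + y₄] = 0.083333·(1.654) = 0.1378.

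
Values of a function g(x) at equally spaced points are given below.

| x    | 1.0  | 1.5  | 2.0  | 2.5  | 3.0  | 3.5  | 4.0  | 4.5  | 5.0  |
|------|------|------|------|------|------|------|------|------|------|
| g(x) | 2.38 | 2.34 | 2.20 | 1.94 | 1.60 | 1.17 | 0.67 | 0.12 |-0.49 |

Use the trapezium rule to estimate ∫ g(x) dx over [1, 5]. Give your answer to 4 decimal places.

5.4925

h = 0.5, n = 8.
(h/2)·[y₀ + 2y₁ + 2y₂ + 2y₃ + 2y₄ + 2y₅ + 2y₆ + 2y₇ + y₈] = 0.25·(21.97) = 5.4925.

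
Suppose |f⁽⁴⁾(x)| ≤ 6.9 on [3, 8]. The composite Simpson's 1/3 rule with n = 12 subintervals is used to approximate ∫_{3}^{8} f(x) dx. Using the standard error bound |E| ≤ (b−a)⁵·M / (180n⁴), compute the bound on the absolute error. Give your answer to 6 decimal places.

0.005777

|E| ≤ (5)⁵·6.9 / (180·12⁴) = 21562.5/3732480 = 0.005777.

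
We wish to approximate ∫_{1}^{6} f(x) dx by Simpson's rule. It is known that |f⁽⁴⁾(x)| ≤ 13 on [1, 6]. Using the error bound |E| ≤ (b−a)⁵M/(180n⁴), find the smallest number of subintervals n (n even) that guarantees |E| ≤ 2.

4

Need 40625/(180n⁴) ≤ 2.
n⁴ ≥ 40625/(180·2) = 112.847 ⇒ n ≥ 3.2593, so the smallest even n is 4. (n must be even for Simpson's rule.)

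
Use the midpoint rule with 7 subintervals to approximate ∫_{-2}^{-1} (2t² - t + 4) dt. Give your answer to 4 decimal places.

10.1633

h = (-1 − (-2))/7 = 0.142857.
Midpoints m₁,…,m₇ = -1.928571, -1.785714, -1.642857, -1.5, -1.357143, -1.214286, -1.071429.
f(m₁)=13.367347, f(m₂)=12.163265, f(m₃)=11.040816, f(m₄)=10, f(m₅)=9.040816, f(m₆)=8.163265, f(m₇)=7.367347.
h·[f(m₁) + f(m₂) + f(m₃) + f(m₄) + f(m₅) + f(m₆) + f(m₇)] = 0.142857·(71.142857) = 10.1633.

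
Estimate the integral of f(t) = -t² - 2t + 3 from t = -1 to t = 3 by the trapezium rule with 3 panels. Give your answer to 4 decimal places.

h = (3 − (-1))/3 = 1.333333.
Nodes t₀,…,t₃ = -1, 0.333333, 1.666667, 3.
f(t) = -t² - 2t + 3: f₀=4, f₁=2.222222, f₂=-3.111111, f₃=-12.
(h/2)·[f₀ + 2f₁ + 2f₂ + f₃] = 0.666667·(-9.777778) = -6.5185.

-6.5185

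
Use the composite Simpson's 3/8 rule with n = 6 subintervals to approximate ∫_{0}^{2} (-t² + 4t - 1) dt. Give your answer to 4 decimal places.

3.3333

h = (2 − 0)/6 = 0.333333.
Nodes t₀,…,t₆ = 0, 0.333333, 0.666667, 1, 1.333333, 1.666667, 2.
f(t) = -t² + 4t - 1: f₀=-1, f₁=0.222222, f₂=1.222222, f₃=2, f₄=2.555556, f₅=2.888889, f₆=3.
(3h/8)·[f₀ + 3f₁ + 3f₂ + 2f₃ + 3f₄ + 3f₅ + f₆] = 0.125·(26.666667) = 3.3333.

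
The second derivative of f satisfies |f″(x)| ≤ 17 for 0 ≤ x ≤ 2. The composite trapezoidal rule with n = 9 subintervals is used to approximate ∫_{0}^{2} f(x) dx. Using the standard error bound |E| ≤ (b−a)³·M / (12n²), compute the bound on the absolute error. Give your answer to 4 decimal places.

0.1399

|E| ≤ (2)³·17 / (12·9²) = 136/972 = 0.1399.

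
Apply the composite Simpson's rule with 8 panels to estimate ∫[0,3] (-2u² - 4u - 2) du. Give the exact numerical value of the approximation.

h = (3 − 0)/8 = 0.375.
Nodes u₀,…,u₈ = 0, 0.375, 0.75, 1.125, 1.5, 1.875, 2.25, 2.625, 3.
f(u) = -2u² - 4u - 2: f₀=-2, f₁=-3.78125, f₂=-6.125, f₃=-9.03125, f₄=-12.5, f₅=-16.53125, f₆=-21.125, f₇=-26.28125, f₈=-32.
(h/3)·[f₀ + 4f₁ + 2f₂ + 4f₃ + 2f₄ + 4f₅ + 2f₆ + 4f₇ + f₈] = 0.125·(-336) = -42.

-42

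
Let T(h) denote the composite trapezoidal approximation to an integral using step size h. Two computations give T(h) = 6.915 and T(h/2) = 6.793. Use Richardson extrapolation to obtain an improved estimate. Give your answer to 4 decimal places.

R = (4·T(h/2) − T(h)) / 3 = (4·6.793 − 6.915)/3 = (20.257)/3 = 6.7523.

6.7523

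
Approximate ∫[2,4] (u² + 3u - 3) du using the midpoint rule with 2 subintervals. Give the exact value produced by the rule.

30.5

h = (4 − 2)/2 = 1.
Midpoints m₁,…,m₂ = 2.5, 3.5.
f(m₁)=10.75, f(m₂)=19.75.
h·[f(m₁) + f(m₂)] = 1·(30.5) = 30.5.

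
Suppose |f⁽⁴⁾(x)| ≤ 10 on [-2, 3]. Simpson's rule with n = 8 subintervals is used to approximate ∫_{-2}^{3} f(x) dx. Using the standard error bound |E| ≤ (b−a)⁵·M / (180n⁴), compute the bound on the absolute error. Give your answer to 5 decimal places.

|E| ≤ (5)⁵·10 / (180·8⁴) = 31250/737280 = 0.04239.

0.04239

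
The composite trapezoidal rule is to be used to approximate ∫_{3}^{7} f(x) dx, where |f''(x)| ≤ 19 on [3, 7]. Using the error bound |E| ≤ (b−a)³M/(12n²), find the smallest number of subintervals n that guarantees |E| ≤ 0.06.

42

Need 1216/(12n²) ≤ 0.06.
n² ≥ 1216/(12·0.06) = 1688.89 ⇒ n ≥ 41.0961, so the smallest n is 42.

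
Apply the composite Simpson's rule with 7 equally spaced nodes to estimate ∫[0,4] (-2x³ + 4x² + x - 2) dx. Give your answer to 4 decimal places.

-42.6667

h = (4 − 0)/6 = 0.666667.
Nodes x₀,…,x₆ = 0, 0.666667, 1.333333, 2, 2.666667, 3.333333, 4.
f(x) = -2x³ + 4x² + x - 2: f₀=-2, f₁=-0.148148, f₂=1.703704, f₃=0, f₄=-8.814815, f₅=-28.296296, f₆=-62.
(h/3)·[f₀ + 4f₁ + 2f₂ + 4f₃ + 2f₄ + 4f₅ + f₆] = 0.222222·(-192) = -42.6667.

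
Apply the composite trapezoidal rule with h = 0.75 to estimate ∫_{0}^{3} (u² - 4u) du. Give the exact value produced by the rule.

h = (3 − 0)/4 = 0.75.
Nodes u₀,…,u₄ = 0, 0.75, 1.5, 2.25, 3.
f(u) = u² - 4u: f₀=0, f₁=-2.4375, f₂=-3.75, f₃=-3.9375, f₄=-3.
(h/2)·[f₀ + 2f₁ + 2f₂ + 2f₃ + f₄] = 0.375·(-23.25) = -8.71875.

-8.71875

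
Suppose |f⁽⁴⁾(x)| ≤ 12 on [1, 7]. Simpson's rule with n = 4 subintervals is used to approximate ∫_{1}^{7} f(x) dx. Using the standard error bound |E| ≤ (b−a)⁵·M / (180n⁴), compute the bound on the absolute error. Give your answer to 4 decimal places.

2.0250

|E| ≤ (6)⁵·12 / (180·4⁴) = 93312/46080 = 2.0250.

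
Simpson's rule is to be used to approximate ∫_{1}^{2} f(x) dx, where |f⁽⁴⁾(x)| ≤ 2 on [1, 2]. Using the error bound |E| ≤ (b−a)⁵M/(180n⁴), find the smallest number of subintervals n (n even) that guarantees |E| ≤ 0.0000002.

16

Need 2/(180n⁴) ≤ 0.0000002.
n⁴ ≥ 2/(180·0.0000002) = 55555.6 ⇒ n ≥ 15.3526, so the smallest even n is 16. (n must be even for Simpson's rule.)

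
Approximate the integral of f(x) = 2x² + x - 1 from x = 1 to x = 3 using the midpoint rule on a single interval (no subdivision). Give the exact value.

18

M = (b−a)·f(2) = 2·(9) = 18.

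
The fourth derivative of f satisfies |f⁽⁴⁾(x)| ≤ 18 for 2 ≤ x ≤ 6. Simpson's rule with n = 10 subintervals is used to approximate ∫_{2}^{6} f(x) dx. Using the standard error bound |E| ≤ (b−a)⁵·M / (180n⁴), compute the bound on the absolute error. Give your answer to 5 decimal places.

|E| ≤ (4)⁵·18 / (180·10⁴) = 18432/1800000 = 0.01024.

0.01024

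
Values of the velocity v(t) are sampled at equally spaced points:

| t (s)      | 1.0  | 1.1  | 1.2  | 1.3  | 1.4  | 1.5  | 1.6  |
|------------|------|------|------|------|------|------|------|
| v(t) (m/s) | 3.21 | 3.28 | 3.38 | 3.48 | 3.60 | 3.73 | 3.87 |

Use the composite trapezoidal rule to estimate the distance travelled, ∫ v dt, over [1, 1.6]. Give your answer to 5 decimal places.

2.10100

h = 0.1, n = 6.
(h/2)·[y₀ + 2y₁ + 2y₂ + 2y₃ + 2y₄ + 2y₅ + y₆] = 0.05·(42.02) = 2.10100.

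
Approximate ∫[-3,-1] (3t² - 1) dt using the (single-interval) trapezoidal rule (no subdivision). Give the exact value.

28

T = (b−a)/2 · [f(-3) + f(-1)] = 1·[26 + 2] = 28.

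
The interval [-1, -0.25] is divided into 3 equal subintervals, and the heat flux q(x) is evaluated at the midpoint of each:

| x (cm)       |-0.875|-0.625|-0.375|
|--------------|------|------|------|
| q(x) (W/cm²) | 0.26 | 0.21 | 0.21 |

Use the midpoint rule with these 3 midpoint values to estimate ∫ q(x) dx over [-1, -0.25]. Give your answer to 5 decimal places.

0.17000

h = 0.25, n = 3.
h·[y(m₁) + y(m₂) + y(m₃)] = 0.25·(0.68) = 0.17000.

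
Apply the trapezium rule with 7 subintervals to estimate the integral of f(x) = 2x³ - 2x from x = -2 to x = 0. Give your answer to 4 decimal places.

h = (0 − (-2))/7 = 0.285714.
Nodes x₀,…,x₇ = -2, -1.714286, -1.428571, -1.142857, -0.857143, -0.571429, -0.285714, 0.
f(x) = 2x³ - 2x: f₀=-12, f₁=-6.647230, f₂=-2.973761, f₃=-0.699708, f₄=0.454810, f₅=0.769679, f₆=0.524781, f₇=0.
(h/2)·[f₀ + 2f₁ + 2f₂ + 2f₃ + 2f₄ + 2f₅ + 2f₆ + f₇] = 0.142857·(-29.142857) = -4.1633.

-4.1633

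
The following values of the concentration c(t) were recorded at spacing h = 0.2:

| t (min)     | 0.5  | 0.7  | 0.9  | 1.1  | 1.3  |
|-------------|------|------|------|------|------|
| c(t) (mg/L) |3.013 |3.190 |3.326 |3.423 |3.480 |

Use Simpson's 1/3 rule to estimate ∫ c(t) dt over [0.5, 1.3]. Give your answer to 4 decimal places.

2.6398

h = 0.2, n = 4.
(h/3)·[y₀ + 4y₁ + 2y₂ + 4y₃ + y₄] = 0.066667·(39.597) = 2.6398.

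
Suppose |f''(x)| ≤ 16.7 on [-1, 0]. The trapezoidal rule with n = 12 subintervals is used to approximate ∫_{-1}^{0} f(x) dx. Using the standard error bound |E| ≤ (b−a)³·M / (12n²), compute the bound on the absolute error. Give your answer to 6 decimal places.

|E| ≤ (1)³·16.7 / (12·12²) = 16.7/1728 = 0.009664.

0.009664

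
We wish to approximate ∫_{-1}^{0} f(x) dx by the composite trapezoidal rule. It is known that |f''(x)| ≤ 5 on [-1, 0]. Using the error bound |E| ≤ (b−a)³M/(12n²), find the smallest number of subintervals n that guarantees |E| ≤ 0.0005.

29

Need 5/(12n²) ≤ 0.0005.
n² ≥ 5/(12·0.0005) = 833.333 ⇒ n ≥ 28.8675, so the smallest n is 29.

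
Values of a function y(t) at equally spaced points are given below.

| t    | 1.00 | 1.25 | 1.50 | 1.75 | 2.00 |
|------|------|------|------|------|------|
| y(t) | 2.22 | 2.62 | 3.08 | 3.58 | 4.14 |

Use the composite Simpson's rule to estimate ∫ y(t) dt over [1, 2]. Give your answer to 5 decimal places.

h = 0.25, n = 4.
(h/3)·[y₀ + 4y₁ + 2y₂ + 4y₃ + y₄] = 0.083333·(37.32) = 3.11000.

3.11000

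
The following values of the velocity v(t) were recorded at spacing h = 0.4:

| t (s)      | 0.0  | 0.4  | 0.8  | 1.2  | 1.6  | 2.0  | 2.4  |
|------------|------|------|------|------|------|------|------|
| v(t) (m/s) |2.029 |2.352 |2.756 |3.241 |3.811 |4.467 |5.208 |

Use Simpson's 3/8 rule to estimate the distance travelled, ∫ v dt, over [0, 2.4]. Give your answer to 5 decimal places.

h = 0.4, n = 6.
(3h/8)·[y₀ + 3y₁ + 3y₂ + 2y₃ + 3y₄ + 3y₅ + y₆] = 0.15·(53.877) = 8.08155.

8.08155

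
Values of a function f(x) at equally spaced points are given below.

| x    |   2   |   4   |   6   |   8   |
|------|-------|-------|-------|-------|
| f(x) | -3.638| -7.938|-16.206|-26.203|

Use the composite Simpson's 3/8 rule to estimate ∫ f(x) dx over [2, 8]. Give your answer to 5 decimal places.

-76.70475

h = 2, n = 3.
(3h/8)·[y₀ + 3y₁ + 3y₂ + y₃] = 0.75·(-102.273) = -76.70475.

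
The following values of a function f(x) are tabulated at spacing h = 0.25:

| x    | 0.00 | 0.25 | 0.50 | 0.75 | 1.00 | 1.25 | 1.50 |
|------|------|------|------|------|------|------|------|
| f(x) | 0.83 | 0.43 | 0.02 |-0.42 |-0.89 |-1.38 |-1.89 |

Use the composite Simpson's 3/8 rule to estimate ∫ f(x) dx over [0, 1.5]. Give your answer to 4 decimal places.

h = 0.25, n = 6.
(3h/8)·[y₀ + 3y₁ + 3y₂ + 2y₃ + 3y₄ + 3y₅ + y₆] = 0.09375·(-7.36) = -0.6900.

-0.6900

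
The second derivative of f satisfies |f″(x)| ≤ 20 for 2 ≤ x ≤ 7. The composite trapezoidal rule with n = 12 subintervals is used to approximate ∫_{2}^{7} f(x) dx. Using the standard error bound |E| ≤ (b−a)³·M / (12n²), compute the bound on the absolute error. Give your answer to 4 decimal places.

1.4468

|E| ≤ (5)³·20 / (12·12²) = 2500/1728 = 1.4468.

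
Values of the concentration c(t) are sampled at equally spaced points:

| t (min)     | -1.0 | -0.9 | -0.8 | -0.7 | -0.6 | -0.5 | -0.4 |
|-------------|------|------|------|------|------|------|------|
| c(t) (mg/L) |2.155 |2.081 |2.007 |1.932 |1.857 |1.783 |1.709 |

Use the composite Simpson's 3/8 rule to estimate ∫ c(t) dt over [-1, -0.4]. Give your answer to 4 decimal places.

1.1592

h = 0.1, n = 6.
(3h/8)·[y₀ + 3y₁ + 3y₂ + 2y₃ + 3y₄ + 3y₅ + y₆] = 0.0375·(30.912) = 1.1592.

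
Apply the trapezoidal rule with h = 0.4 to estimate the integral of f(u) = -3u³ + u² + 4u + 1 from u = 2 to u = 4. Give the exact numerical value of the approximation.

h = (4 − 2)/5 = 0.4.
Nodes u₀,…,u₅ = 2, 2.4, 2.8, 3.2, 3.6, 4.
f(u) = -3u³ + u² + 4u + 1: f₀=-11, f₁=-25.112, f₂=-45.816, f₃=-74.264, f₄=-111.608, f₅=-159.
(h/2)·[f₀ + 2f₁ + 2f₂ + 2f₃ + 2f₄ + f₅] = 0.2·(-683.6) = -136.72.

-136.72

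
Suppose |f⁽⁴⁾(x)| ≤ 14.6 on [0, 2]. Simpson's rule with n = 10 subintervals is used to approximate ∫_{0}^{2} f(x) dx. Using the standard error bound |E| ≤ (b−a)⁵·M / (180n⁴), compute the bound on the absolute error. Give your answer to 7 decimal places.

|E| ≤ (2)⁵·14.6 / (180·10⁴) = 467.2/1800000 = 0.0002596.

0.0002596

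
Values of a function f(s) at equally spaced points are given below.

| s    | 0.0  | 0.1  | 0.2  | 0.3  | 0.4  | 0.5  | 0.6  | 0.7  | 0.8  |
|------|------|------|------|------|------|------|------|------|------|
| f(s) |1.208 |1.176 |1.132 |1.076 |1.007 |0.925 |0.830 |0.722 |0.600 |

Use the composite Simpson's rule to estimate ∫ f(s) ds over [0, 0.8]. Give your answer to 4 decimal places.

h = 0.1, n = 8.
(h/3)·[y₀ + 4y₁ + 2y₂ + 4y₃ + 2y₄ + 4y₅ + 2y₆ + 4y₇ + y₈] = 0.033333·(23.342) = 0.7781.

0.7781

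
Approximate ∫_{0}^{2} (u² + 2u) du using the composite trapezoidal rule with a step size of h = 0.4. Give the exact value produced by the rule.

h = (2 − 0)/5 = 0.4.
Nodes u₀,…,u₅ = 0, 0.4, 0.8, 1.2, 1.6, 2.
f(u) = u² + 2u: f₀=0, f₁=0.96, f₂=2.24, f₃=3.84, f₄=5.76, f₅=8.
(h/2)·[f₀ + 2f₁ + 2f₂ + 2f₃ + 2f₄ + f₅] = 0.2·(33.6) = 6.72.

6.72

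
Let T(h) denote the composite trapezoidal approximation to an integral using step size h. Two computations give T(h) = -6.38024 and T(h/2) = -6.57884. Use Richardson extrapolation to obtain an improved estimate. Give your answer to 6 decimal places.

-6.645040

R = (4·T(h/2) − T(h)) / 3 = (4·(-6.57884) − (-6.38024))/3 = (-19.93512)/3 = -6.645040.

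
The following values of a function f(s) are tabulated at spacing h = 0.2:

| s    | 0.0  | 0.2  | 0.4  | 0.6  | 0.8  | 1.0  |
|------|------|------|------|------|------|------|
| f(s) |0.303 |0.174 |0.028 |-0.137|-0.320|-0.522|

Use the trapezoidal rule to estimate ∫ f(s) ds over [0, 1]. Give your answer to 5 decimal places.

h = 0.2, n = 5.
(h/2)·[y₀ + 2y₁ + 2y₂ + 2y₃ + 2y₄ + y₅] = 0.1·(-0.729) = -0.07290.

-0.07290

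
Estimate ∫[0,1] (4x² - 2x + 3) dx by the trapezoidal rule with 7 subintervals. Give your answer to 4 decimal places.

3.3469

h = (1 − 0)/7 = 0.142857.
Nodes x₀,…,x₇ = 0, 0.142857, 0.285714, 0.428571, 0.571429, 0.714286, 0.857143, 1.
f(x) = 4x² - 2x + 3: f₀=3, f₁=2.795918, f₂=2.755102, f₃=2.877551, f₄=3.163265, f₅=3.612245, f₆=4.224490, f₇=5.
(h/2)·[f₀ + 2f₁ + 2f₂ + 2f₃ + 2f₄ + 2f₅ + 2f₆ + f₇] = 0.071429·(46.857143) = 3.3469.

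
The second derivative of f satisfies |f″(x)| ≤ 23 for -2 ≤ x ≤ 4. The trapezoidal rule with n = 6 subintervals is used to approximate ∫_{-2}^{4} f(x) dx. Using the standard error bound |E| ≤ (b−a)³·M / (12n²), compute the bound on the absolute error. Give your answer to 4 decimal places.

11.5000

|E| ≤ (6)³·23 / (12·6²) = 4968/432 = 11.5000.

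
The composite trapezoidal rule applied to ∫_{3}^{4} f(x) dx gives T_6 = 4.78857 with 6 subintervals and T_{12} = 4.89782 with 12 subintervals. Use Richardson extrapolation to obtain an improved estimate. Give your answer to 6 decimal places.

R = (4·T_{12} − T_6) / 3 = (4·4.89782 − 4.78857)/3 = (14.80271)/3 = 4.934237.

4.934237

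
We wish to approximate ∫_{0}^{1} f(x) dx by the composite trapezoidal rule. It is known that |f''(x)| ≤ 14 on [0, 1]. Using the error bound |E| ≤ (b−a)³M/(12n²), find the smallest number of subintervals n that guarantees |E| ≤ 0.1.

4

Need 14/(12n²) ≤ 0.1.
n² ≥ 14/(12·0.1) = 11.6667 ⇒ n ≥ 3.4157, so the smallest n is 4.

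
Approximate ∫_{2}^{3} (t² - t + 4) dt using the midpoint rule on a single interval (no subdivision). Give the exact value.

7.75

M = (b−a)·f(2.5) = 1·(7.75) = 7.75.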